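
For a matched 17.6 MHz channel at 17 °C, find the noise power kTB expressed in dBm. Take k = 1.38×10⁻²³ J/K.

T = 17 °C + 273.15 = 290.15 K
P_n = kTB = 1.38×10⁻²³ × 290.15 × 1.76×10⁷ = 7.05×10⁻¹⁴ W
In dBm: 10 log₁₀(7.05×10⁻¹⁴ / 10⁻³) = −101.5 dBm

−101.5 dBm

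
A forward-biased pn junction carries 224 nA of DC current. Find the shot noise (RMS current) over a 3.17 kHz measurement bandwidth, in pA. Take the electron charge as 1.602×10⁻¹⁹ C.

I_n = √(2qI·B)
2qI·B = 2 × 1.602×10⁻¹⁹ × 2.24×10⁻⁷ × 3.17×10³ = 2.28×10⁻²² A²
I_n = √(2.28×10⁻²²) = 1.51×10⁻¹¹ A = 15.1 pA

15.1 pA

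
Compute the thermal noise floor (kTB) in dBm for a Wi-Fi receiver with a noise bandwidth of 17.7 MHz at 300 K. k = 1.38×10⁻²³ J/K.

−101.4 dBm

P_n = kTB = 1.38×10⁻²³ × 300 × 1.77×10⁷ = 7.33×10⁻¹⁴ W
In dBm: 10 log₁₀(7.33×10⁻¹⁴ / 10⁻³) = −101.4 dBm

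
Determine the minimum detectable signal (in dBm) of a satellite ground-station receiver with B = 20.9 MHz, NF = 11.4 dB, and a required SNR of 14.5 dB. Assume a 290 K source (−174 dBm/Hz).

−74.9 dBm

Sensitivity = −174 + 10 log₁₀(B) + NF + SNR_min
= −174 + 73.2 + 11.4 + 14.5
= −74.9 dBm → −74.9 dBm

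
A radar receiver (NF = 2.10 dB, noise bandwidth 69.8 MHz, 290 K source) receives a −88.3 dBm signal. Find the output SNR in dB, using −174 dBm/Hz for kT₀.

5.2 dB

Noise floor: N = −174 + 10 log₁₀(B) + NF
10 log₁₀(6.98×10⁷) = 78.44 dB
N = −174 + 78.44 + 2.10 = −93.46 dBm
SNR = P_sig − N = −88.3 − (−93.46) = 5.16 dB → 5.2 dB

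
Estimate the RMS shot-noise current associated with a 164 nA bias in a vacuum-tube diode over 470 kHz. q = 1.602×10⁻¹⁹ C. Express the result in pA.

I_n = √(2qI·B)
2qI·B = 2 × 1.602×10⁻¹⁹ × 1.64×10⁻⁷ × 4.70×10⁵ = 2.47×10⁻²⁰ A²
I_n = √(2.47×10⁻²⁰) = 1.57×10⁻¹⁰ A = 157 pA

157 pA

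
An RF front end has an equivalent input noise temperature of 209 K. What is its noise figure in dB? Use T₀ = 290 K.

F = 1 + T_e/T₀ = 1 + 209/290 = 1.72069
NF = 10 log₁₀(1.72069) = 2.36 dB

2.36 dB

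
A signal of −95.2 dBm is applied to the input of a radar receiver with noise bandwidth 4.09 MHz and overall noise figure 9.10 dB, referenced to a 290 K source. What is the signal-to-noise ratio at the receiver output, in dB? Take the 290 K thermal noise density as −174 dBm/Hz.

Noise floor: N = −174 + 10 log₁₀(B) + NF
10 log₁₀(4.09×10⁶) = 66.12 dB
N = −174 + 66.12 + 9.10 = −98.78 dBm
SNR = P_sig − N = −95.2 − (−98.78) = 3.58 dB → 3.6 dB

3.6 dB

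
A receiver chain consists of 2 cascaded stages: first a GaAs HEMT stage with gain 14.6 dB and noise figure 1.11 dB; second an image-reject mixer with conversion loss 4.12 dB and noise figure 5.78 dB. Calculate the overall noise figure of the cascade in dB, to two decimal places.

Convert to linear (a loss of L dB is a gain of −L dB): F_i = 10^(NF_i/10), G_i = 10^(G_i,dB/10)
  Stage 1: F_1 = 10^(1.11/10) = 1.291, G_1 = 10^(14.6/10) = 28.84
  Stage 2: F_2 = 10^(5.78/10) = 3.784, G_2 = 10^(−4.12/10) = 0.3873
Friis cascade:
  F = 1.291 + (3.784 − 1)/28.84 = 1.388
NF = 10 log₁₀(1.388) = 1.42 dB

1.42 dB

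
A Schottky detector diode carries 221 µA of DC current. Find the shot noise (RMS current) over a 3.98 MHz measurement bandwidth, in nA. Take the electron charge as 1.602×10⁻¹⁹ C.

I_n = √(2qI·B)
2qI·B = 2 × 1.602×10⁻¹⁹ × 2.21×10⁻⁴ × 3.98×10⁶ = 2.82×10⁻¹⁶ A²
I_n = √(2.82×10⁻¹⁶) = 1.68×10⁻⁸ A = 16.8 nA

16.8 nA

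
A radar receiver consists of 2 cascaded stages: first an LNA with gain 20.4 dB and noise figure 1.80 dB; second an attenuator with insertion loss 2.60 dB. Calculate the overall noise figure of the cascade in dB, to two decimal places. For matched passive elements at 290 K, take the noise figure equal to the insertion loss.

1.82 dB

Convert to linear (a loss of L dB is a gain of −L dB): F_i = 10^(NF_i/10), G_i = 10^(G_i,dB/10)
  Stage 1: F_1 = 10^(1.80/10) = 1.514, G_1 = 10^(20.4/10) = 109.6
  Stage 2: F_2 = 10^(2.60/10) = 1.820, G_2 = 10^(−2.60/10) = 0.5495
Friis cascade:
  F = 1.514 + (1.820 − 1)/109.6 = 1.521
NF = 10 log₁₀(1.521) = 1.82 dB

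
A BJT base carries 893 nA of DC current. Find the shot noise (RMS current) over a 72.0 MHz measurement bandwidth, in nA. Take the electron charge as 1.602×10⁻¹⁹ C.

I_n = √(2qI·B)
2qI·B = 2 × 1.602×10⁻¹⁹ × 8.93×10⁻⁷ × 7.20×10⁷ = 2.06×10⁻¹⁷ A²
I_n = √(2.06×10⁻¹⁷) = 4.54×10⁻⁹ A = 4.54 nA

4.54 nA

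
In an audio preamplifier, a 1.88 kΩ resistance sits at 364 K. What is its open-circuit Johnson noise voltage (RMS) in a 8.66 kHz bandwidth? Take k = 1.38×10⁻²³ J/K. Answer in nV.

V_n = √(4kTRB)
4kTRB = 4 × 1.38×10⁻²³ × 364 × 1.88×10³ × 8.66×10³ = 3.27×10⁻¹³ V²
V_n = √(3.27×10⁻¹³) = 5.72×10⁻⁷ V = 572 nV

572 nV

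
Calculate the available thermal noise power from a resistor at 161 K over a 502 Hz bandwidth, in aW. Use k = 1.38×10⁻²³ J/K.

1.12 aW

P_n = kTB = 1.38×10⁻²³ × 161 × 5.02×10² = 1.12×10⁻¹⁸ W = 1.12 aW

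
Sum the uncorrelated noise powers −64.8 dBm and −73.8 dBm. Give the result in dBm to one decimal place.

−64.3 dBm

Convert to linear, add, convert back:
P₁ = 3.31×10⁻¹⁰ W, P₂ = 4.17×10⁻¹¹ W
P_tot = 3.73×10⁻¹⁰ W → 10 log₁₀(P_tot / 10⁻³) = −64.3 dBm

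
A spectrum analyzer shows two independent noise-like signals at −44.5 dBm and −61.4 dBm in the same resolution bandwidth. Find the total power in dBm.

Convert to linear, add, convert back:
P₁ = 3.55×10⁻⁸ W, P₂ = 7.24×10⁻¹⁰ W
P_tot = 3.62×10⁻⁸ W → 10 log₁₀(P_tot / 10⁻³) = −44.4 dBm

−44.4 dBm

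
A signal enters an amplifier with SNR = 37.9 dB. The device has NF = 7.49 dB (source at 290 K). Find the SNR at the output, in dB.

30.41 dB

By definition F = SNR_in/SNR_out, so in dB: SNR_out = SNR_in − NF
SNR_out = 37.9 − 7.49 = 30.41 dB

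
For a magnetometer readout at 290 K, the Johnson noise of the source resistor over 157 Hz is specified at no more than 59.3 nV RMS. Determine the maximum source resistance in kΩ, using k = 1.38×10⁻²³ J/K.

1.40 kΩ

Johnson–Nyquist: V_n = √(4kTRB) ⇒ R = V_n² / (4kTB)
4kTB = 4 × 1.38×10⁻²³ × 290 × 1.57×10² = 2.51×10⁻¹⁸
R = (5.93×10⁻⁸)² / 2.51×10⁻¹⁸ = 1.40×10³ Ω = 1.40 kΩ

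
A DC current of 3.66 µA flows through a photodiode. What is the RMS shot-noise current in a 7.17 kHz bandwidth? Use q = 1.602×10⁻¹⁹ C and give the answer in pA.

91.7 pA

I_n = √(2qI·B)
2qI·B = 2 × 1.602×10⁻¹⁹ × 3.66×10⁻⁶ × 7.17×10³ = 8.41×10⁻²¹ A²
I_n = √(8.41×10⁻²¹) = 9.17×10⁻¹¹ A = 91.7 pA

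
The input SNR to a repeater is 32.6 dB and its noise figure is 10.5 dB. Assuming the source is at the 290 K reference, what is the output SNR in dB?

22.1 dB

By definition F = SNR_in/SNR_out, so in dB: SNR_out = SNR_in − NF
SNR_out = 32.6 − 10.5 = 22.1 dB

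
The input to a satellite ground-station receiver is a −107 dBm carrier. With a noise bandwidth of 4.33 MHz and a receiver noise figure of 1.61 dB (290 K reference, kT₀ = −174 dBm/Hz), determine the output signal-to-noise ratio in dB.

−1.0 dB

Noise floor: N = −174 + 10 log₁₀(B) + NF
10 log₁₀(4.33×10⁶) = 66.36 dB
N = −174 + 66.36 + 1.61 = −106.03 dBm
SNR = P_sig − N = −107 − (−106.03) = −0.97 dB → −1.0 dB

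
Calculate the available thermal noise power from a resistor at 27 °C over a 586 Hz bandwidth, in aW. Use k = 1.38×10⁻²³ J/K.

T = 27 °C + 273.15 = 300.15 K
P_n = kTB = 1.38×10⁻²³ × 300.15 × 5.86×10² = 2.43×10⁻¹⁸ W = 2.43 aW

2.43 aW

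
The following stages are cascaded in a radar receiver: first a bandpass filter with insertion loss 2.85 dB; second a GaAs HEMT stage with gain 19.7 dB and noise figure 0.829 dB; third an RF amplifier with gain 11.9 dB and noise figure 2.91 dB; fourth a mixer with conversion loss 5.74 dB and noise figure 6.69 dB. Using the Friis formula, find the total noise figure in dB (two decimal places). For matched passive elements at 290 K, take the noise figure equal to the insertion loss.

3.72 dB

Convert to linear (a loss of L dB is a gain of −L dB): F_i = 10^(NF_i/10), G_i = 10^(G_i,dB/10)
  Stage 1: F_1 = 10^(2.85/10) = 1.928, G_1 = 10^(−2.85/10) = 0.5188
  Stage 2: F_2 = 10^(0.829/10) = 1.210, G_2 = 10^(19.7/10) = 93.33
  Stage 3: F_3 = 10^(2.91/10) = 1.954, G_3 = 10^(11.9/10) = 15.49
  Stage 4: F_4 = 10^(6.69/10) = 4.667, G_4 = 10^(−5.74/10) = 0.2667
Friis cascade:
  F = 1.928 + (1.210 − 1)/0.5188 + (1.954 − 1)/48.42 + (4.667 − 1)/749.9 = 2.358
NF = 10 log₁₀(2.358) = 3.72 dB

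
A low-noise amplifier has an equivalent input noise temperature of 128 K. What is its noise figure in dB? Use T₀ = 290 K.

F = 1 + T_e/T₀ = 1 + 128/290 = 1.44138
NF = 10 log₁₀(1.44138) = 1.59 dB

1.59 dB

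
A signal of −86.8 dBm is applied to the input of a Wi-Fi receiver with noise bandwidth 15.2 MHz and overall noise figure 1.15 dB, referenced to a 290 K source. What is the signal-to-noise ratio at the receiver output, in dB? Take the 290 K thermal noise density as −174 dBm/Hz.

14.2 dB

Noise floor: N = −174 + 10 log₁₀(B) + NF
10 log₁₀(1.52×10⁷) = 71.82 dB
N = −174 + 71.82 + 1.15 = −101.03 dBm
SNR = P_sig − N = −86.8 − (−101.03) = 14.23 dB → 14.2 dB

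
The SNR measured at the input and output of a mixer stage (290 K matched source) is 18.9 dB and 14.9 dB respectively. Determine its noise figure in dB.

4.0 dB

NF (dB) = SNR_in(dB) − SNR_out(dB) when the source is at T₀
NF = 18.9 − 14.9 = 4.0 dB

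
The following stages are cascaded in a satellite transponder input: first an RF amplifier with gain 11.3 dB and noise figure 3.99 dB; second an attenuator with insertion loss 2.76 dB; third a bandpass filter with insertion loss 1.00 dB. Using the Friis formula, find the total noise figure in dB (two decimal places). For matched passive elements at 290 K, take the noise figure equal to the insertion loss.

4.16 dB

Convert to linear (a loss of L dB is a gain of −L dB): F_i = 10^(NF_i/10), G_i = 10^(G_i,dB/10)
  Stage 1: F_1 = 10^(3.99/10) = 2.506, G_1 = 10^(11.3/10) = 13.49
  Stage 2: F_2 = 10^(2.76/10) = 1.888, G_2 = 10^(−2.76/10) = 0.5297
  Stage 3: F_3 = 10^(1.00/10) = 1.259, G_3 = 10^(−1.00/10) = 0.7943
Friis cascade:
  F = 2.506 + (1.888 − 1)/13.49 + (1.259 − 1)/7.145 = 2.608
NF = 10 log₁₀(2.608) = 4.16 dB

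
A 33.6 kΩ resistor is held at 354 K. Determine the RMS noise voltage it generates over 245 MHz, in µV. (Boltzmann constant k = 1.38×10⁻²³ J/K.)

401 µV

V_n = √(4kTRB)
4kTRB = 4 × 1.38×10⁻²³ × 354 × 3.36×10⁴ × 2.45×10⁸ = 1.61×10⁻⁷ V²
V_n = √(1.61×10⁻⁷) = 4.01×10⁻⁴ V = 401 µV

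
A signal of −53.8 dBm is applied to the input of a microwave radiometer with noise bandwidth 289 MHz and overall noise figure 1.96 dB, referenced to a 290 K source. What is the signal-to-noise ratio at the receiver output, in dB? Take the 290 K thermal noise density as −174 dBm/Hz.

Noise floor: N = −174 + 10 log₁₀(B) + NF
10 log₁₀(2.89×10⁸) = 84.61 dB
N = −174 + 84.61 + 1.96 = −87.43 dBm
SNR = P_sig − N = −53.8 − (−87.43) = 33.63 dB → 33.6 dB

33.6 dB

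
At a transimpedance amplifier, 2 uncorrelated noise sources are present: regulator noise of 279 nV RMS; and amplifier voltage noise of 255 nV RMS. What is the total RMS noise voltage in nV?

Uncorrelated sources add in power (mean-square): V_tot = √(ΣV_i²)
V_tot = √[(2.79×10⁻⁷)² + (2.55×10⁻⁷)²] = 3.78×10⁻⁷ V = 378 nV

378 nV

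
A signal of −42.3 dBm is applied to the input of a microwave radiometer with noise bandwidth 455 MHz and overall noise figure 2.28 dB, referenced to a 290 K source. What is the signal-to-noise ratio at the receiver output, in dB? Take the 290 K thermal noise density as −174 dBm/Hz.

Noise floor: N = −174 + 10 log₁₀(B) + NF
10 log₁₀(4.55×10⁸) = 86.58 dB
N = −174 + 86.58 + 2.28 = −85.14 dBm
SNR = P_sig − N = −42.3 − (−85.14) = 42.84 dB → 42.8 dB

42.8 dB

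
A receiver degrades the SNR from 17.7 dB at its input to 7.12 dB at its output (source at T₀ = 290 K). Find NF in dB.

10.58 dB

NF (dB) = SNR_in(dB) − SNR_out(dB) when the source is at T₀
NF = 17.7 − 7.12 = 10.58 dB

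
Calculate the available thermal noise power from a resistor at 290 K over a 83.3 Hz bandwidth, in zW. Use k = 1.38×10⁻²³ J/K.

333 zW

P_n = kTB = 1.38×10⁻²³ × 290 × 8.33×10¹ = 3.33×10⁻¹⁹ W = 333 zW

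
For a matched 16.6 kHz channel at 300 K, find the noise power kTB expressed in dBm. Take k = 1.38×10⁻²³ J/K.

−131.6 dBm

P_n = kTB = 1.38×10⁻²³ × 300 × 1.66×10⁴ = 6.87×10⁻¹⁷ W
In dBm: 10 log₁₀(6.87×10⁻¹⁷ / 10⁻³) = −131.6 dBm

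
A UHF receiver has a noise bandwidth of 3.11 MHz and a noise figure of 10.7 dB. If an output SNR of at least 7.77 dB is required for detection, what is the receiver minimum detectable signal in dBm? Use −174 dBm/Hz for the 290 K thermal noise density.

−90.6 dBm

Sensitivity = −174 + 10 log₁₀(B) + NF + SNR_min
= −174 + 64.93 + 10.7 + 7.77
= −90.60 dBm → −90.6 dBm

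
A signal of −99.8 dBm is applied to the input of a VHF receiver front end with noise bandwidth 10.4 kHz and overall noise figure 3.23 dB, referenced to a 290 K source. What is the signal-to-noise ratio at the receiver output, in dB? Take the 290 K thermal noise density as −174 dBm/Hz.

Noise floor: N = −174 + 10 log₁₀(B) + NF
10 log₁₀(1.04×10⁴) = 40.17 dB
N = −174 + 40.17 + 3.23 = −130.60 dBm
SNR = P_sig − N = −99.8 − (−130.60) = 30.80 dB → 30.8 dB

30.8 dB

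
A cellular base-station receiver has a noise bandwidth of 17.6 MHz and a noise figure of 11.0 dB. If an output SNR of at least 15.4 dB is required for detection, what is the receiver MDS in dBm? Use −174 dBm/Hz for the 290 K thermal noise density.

Sensitivity = −174 + 10 log₁₀(B) + NF + SNR_min
= −174 + 72.46 + 11.0 + 15.4
= −75.14 dBm → −75.1 dBm

−75.1 dBm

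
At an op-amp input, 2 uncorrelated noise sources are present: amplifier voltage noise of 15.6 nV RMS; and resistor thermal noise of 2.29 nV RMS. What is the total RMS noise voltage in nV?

Uncorrelated sources add in power (mean-square): V_tot = √(ΣV_i²)
V_tot = √[(1.56×10⁻⁸)² + (2.29×10⁻⁹)²] = 1.58×10⁻⁸ V = 15.8 nV

15.8 nV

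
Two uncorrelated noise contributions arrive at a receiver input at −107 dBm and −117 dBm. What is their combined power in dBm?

−106.6 dBm

Convert to linear, add, convert back:
P₁ = 2.00×10⁻¹⁴ W, P₂ = 2.00×10⁻¹⁵ W
P_tot = 2.19×10⁻¹⁴ W → 10 log₁₀(P_tot / 10⁻³) = −106.6 dBm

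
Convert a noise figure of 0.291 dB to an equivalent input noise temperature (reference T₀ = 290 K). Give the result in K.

20.1 K

F = 10^(0.291/10) = 1.0693
T_e = (F − 1)·T₀ = (1.0693 − 1) × 290 = 20.1 K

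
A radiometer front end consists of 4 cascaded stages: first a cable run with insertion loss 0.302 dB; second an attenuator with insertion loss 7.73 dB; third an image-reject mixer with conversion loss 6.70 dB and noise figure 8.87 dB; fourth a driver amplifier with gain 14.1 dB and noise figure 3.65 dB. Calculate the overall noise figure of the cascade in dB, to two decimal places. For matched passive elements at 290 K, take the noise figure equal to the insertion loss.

Convert to linear (a loss of L dB is a gain of −L dB): F_i = 10^(NF_i/10), G_i = 10^(G_i,dB/10)
  Stage 1: F_1 = 10^(0.302/10) = 1.072, G_1 = 10^(−0.302/10) = 0.9328
  Stage 2: F_2 = 10^(7.73/10) = 5.929, G_2 = 10^(−7.73/10) = 0.1687
  Stage 3: F_3 = 10^(8.87/10) = 7.709, G_3 = 10^(−6.70/10) = 0.2138
  Stage 4: F_4 = 10^(3.65/10) = 2.317, G_4 = 10^(14.1/10) = 25.70
Friis cascade:
  F = 1.072 + (5.929 − 1)/0.9328 + (7.709 − 1)/0.1573 + (2.317 − 1)/0.03364 = 88.17
NF = 10 log₁₀(88.17) = 19.45 dB

19.45 dB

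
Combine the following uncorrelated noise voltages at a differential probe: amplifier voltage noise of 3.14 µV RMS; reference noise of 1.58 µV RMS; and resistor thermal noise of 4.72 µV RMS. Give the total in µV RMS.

5.89 µV

Uncorrelated sources add in power (mean-square): V_tot = √(ΣV_i²)
V_tot = √[(3.14×10⁻⁶)² + (1.58×10⁻⁶)² + (4.72×10⁻⁶)²] = 5.89×10⁻⁶ V = 5.89 µV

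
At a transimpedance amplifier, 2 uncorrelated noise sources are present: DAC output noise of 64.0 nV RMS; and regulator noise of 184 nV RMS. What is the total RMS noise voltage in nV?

195 nV

Uncorrelated sources add in power (mean-square): V_tot = √(ΣV_i²)
V_tot = √[(6.40×10⁻⁸)² + (1.84×10⁻⁷)²] = 1.95×10⁻⁷ V = 195 nV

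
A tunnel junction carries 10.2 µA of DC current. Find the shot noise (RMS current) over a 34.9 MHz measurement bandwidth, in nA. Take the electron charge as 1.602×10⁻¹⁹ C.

10.7 nA

I_n = √(2qI·B)
2qI·B = 2 × 1.602×10⁻¹⁹ × 1.02×10⁻⁵ × 3.49×10⁷ = 1.14×10⁻¹⁶ A²
I_n = √(1.14×10⁻¹⁶) = 1.07×10⁻⁸ A = 10.7 nA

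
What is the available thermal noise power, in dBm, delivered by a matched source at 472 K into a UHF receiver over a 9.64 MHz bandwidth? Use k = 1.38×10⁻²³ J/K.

−102.0 dBm

P_n = kTB = 1.38×10⁻²³ × 472 × 9.64×10⁶ = 6.28×10⁻¹⁴ W
In dBm: 10 log₁₀(6.28×10⁻¹⁴ / 10⁻³) = −102.0 dBm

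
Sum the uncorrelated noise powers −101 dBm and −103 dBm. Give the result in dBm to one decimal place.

Convert to linear, add, convert back:
P₁ = 7.94×10⁻¹⁴ W, P₂ = 5.01×10⁻¹⁴ W
P_tot = 1.30×10⁻¹³ W → 10 log₁₀(P_tot / 10⁻³) = −98.9 dBm

−98.9 dBm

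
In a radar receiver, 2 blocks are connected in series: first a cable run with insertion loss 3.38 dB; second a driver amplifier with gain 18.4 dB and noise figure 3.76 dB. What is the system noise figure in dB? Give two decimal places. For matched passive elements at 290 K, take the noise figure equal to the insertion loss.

7.14 dB

Convert to linear (a loss of L dB is a gain of −L dB): F_i = 10^(NF_i/10), G_i = 10^(G_i,dB/10)
  Stage 1: F_1 = 10^(3.38/10) = 2.178, G_1 = 10^(−3.38/10) = 0.4592
  Stage 2: F_2 = 10^(3.76/10) = 2.377, G_2 = 10^(18.4/10) = 69.18
Friis cascade:
  F = 2.178 + (2.377 − 1)/0.4592 = 5.176
NF = 10 log₁₀(5.176) = 7.14 dB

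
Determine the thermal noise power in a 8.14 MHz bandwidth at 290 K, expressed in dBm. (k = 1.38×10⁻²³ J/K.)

P_n = kTB = 1.38×10⁻²³ × 290 × 8.14×10⁶ = 3.26×10⁻¹⁴ W
In dBm: 10 log₁₀(3.26×10⁻¹⁴ / 10⁻³) = −104.9 dBm

−104.9 dBm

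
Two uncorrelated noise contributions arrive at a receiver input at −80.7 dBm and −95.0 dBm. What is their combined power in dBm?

−80.5 dBm

Convert to linear, add, convert back:
P₁ = 8.51×10⁻¹² W, P₂ = 3.16×10⁻¹³ W
P_tot = 8.83×10⁻¹² W → 10 log₁₀(P_tot / 10⁻³) = −80.5 dBm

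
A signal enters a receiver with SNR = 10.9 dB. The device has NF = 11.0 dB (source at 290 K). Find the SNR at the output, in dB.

−0.1 dB

By definition F = SNR_in/SNR_out, so in dB: SNR_out = SNR_in − NF
SNR_out = 10.9 − 11.0 = −0.1 dB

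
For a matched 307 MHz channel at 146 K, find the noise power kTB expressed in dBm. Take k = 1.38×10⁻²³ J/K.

−92.1 dBm

P_n = kTB = 1.38×10⁻²³ × 146 × 3.07×10⁸ = 6.19×10⁻¹³ W
In dBm: 10 log₁₀(6.19×10⁻¹³ / 10⁻³) = −92.1 dBm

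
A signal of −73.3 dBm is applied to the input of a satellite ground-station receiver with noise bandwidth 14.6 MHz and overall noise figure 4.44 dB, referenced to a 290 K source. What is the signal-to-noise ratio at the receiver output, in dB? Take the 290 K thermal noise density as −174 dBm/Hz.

24.6 dB

Noise floor: N = −174 + 10 log₁₀(B) + NF
10 log₁₀(1.46×10⁷) = 71.64 dB
N = −174 + 71.64 + 4.44 = −97.92 dBm
SNR = P_sig − N = −73.3 − (−97.92) = 24.62 dB → 24.6 dB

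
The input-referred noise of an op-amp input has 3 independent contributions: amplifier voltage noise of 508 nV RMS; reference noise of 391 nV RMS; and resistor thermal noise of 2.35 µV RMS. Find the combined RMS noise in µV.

Uncorrelated sources add in power (mean-square): V_tot = √(ΣV_i²)
V_tot = √[(5.08×10⁻⁷)² + (3.91×10⁻⁷)² + (2.35×10⁻⁶)²] = 2.44×10⁻⁶ V = 2.44 µV

2.44 µV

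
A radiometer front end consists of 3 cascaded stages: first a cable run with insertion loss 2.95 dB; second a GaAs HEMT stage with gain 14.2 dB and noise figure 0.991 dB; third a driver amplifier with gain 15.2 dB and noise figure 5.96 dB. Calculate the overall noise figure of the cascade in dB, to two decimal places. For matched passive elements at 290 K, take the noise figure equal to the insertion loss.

4.31 dB

Convert to linear (a loss of L dB is a gain of −L dB): F_i = 10^(NF_i/10), G_i = 10^(G_i,dB/10)
  Stage 1: F_1 = 10^(2.95/10) = 1.972, G_1 = 10^(−2.95/10) = 0.5070
  Stage 2: F_2 = 10^(0.991/10) = 1.256, G_2 = 10^(14.2/10) = 26.30
  Stage 3: F_3 = 10^(5.96/10) = 3.945, G_3 = 10^(15.2/10) = 33.11
Friis cascade:
  F = 1.972 + (1.256 − 1)/0.5070 + (3.945 − 1)/13.34 = 2.699
NF = 10 log₁₀(2.699) = 4.31 dB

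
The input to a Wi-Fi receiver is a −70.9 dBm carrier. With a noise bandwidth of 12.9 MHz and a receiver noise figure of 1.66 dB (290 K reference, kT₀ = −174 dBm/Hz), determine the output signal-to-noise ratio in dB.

30.3 dB

Noise floor: N = −174 + 10 log₁₀(B) + NF
10 log₁₀(1.29×10⁷) = 71.11 dB
N = −174 + 71.11 + 1.66 = −101.23 dBm
SNR = P_sig − N = −70.9 − (−101.23) = 30.33 dB → 30.3 dB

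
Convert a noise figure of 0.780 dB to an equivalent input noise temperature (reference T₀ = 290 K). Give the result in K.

F = 10^(0.780/10) = 1.19674
T_e = (F − 1)·T₀ = (1.19674 − 1) × 290 = 57.1 K

57.1 K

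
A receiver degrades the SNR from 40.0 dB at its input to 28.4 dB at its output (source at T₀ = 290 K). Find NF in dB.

NF (dB) = SNR_in(dB) − SNR_out(dB) when the source is at T₀
NF = 40.0 − 28.4 = 11.6 dB

11.6 dB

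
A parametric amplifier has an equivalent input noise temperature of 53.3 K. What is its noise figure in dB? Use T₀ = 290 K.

0.733 dB

F = 1 + T_e/T₀ = 1 + 53.3/290 = 1.18379
NF = 10 log₁₀(1.18379) = 0.733 dB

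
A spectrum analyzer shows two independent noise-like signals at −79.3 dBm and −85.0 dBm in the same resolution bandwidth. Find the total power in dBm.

−78.3 dBm

Convert to linear, add, convert back:
P₁ = 1.17×10⁻¹¹ W, P₂ = 3.16×10⁻¹² W
P_tot = 1.49×10⁻¹¹ W → 10 log₁₀(P_tot / 10⁻³) = −78.3 dBm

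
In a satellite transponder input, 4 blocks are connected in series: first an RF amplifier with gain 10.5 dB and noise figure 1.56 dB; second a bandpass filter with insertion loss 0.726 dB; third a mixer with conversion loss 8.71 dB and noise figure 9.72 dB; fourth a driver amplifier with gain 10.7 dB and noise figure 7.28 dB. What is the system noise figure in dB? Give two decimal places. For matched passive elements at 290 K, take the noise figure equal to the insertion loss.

Convert to linear (a loss of L dB is a gain of −L dB): F_i = 10^(NF_i/10), G_i = 10^(G_i,dB/10)
  Stage 1: F_1 = 10^(1.56/10) = 1.432, G_1 = 10^(10.5/10) = 11.22
  Stage 2: F_2 = 10^(0.726/10) = 1.182, G_2 = 10^(−0.726/10) = 0.8461
  Stage 3: F_3 = 10^(9.72/10) = 9.376, G_3 = 10^(−8.71/10) = 0.1346
  Stage 4: F_4 = 10^(7.28/10) = 5.346, G_4 = 10^(10.7/10) = 11.75
Friis cascade:
  F = 1.432 + (1.182 − 1)/11.22 + (9.376 − 1)/9.493 + (5.346 − 1)/1.278 = 5.732
NF = 10 log₁₀(5.732) = 7.58 dB

7.58 dB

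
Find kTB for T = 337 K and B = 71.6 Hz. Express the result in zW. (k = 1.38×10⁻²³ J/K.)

P_n = kTB = 1.38×10⁻²³ × 337 × 7.16×10¹ = 3.33×10⁻¹⁹ W = 333 zW

333 zW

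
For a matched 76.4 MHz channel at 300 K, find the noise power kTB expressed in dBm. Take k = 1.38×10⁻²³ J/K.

−95.0 dBm

P_n = kTB = 1.38×10⁻²³ × 300 × 7.64×10⁷ = 3.16×10⁻¹³ W
In dBm: 10 log₁₀(3.16×10⁻¹³ / 10⁻³) = −95.0 dBm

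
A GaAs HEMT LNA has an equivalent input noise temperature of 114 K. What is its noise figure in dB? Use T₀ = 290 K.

1.44 dB

F = 1 + T_e/T₀ = 1 + 114/290 = 1.3931
NF = 10 log₁₀(1.3931) = 1.44 dB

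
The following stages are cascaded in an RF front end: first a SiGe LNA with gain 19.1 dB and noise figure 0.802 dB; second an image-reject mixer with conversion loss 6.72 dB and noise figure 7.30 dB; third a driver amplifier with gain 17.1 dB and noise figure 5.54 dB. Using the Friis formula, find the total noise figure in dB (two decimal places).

Convert to linear (a loss of L dB is a gain of −L dB): F_i = 10^(NF_i/10), G_i = 10^(G_i,dB/10)
  Stage 1: F_1 = 10^(0.802/10) = 1.203, G_1 = 10^(19.1/10) = 81.28
  Stage 2: F_2 = 10^(7.30/10) = 5.370, G_2 = 10^(−6.72/10) = 0.2128
  Stage 3: F_3 = 10^(5.54/10) = 3.581, G_3 = 10^(17.1/10) = 51.29
Friis cascade:
  F = 1.203 + (5.370 − 1)/81.28 + (3.581 − 1)/17.30 = 1.406
NF = 10 log₁₀(1.406) = 1.48 dB

1.48 dB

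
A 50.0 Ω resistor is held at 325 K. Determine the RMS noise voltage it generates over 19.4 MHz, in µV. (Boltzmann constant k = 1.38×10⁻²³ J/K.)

V_n = √(4kTRB)
4kTRB = 4 × 1.38×10⁻²³ × 325 × 5.00×10¹ × 1.94×10⁷ = 1.74×10⁻¹¹ V²
V_n = √(1.74×10⁻¹¹) = 4.17×10⁻⁶ V = 4.17 µV

4.17 µV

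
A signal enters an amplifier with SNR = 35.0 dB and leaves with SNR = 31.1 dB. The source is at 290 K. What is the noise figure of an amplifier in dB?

3.9 dB

NF (dB) = SNR_in(dB) − SNR_out(dB) when the source is at T₀
NF = 35.0 − 31.1 = 3.9 dB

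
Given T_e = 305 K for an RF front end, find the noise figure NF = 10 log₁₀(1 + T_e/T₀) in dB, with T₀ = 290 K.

3.12 dB

F = 1 + T_e/T₀ = 1 + 305/290 = 2.05172
NF = 10 log₁₀(2.05172) = 3.12 dB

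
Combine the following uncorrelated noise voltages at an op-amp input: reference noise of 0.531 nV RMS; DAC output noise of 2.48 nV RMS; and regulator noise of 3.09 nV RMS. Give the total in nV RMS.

Uncorrelated sources add in power (mean-square): V_tot = √(ΣV_i²)
V_tot = √[(5.31×10⁻¹⁰)² + (2.48×10⁻⁹)² + (3.09×10⁻⁹)²] = 4.00×10⁻⁹ V = 4.00 nV

4.00 nV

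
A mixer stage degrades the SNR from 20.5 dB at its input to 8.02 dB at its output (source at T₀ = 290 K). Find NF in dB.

12.48 dB

NF (dB) = SNR_in(dB) − SNR_out(dB) when the source is at T₀
NF = 20.5 − 8.02 = 12.48 dB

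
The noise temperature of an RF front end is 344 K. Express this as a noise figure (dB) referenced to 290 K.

F = 1 + T_e/T₀ = 1 + 344/290 = 2.18621
NF = 10 log₁₀(2.18621) = 3.40 dB

3.40 dB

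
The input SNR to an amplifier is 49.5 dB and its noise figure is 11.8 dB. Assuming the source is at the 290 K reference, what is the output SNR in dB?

37.7 dB

By definition F = SNR_in/SNR_out, so in dB: SNR_out = SNR_in − NF
SNR_out = 49.5 − 11.8 = 37.7 dB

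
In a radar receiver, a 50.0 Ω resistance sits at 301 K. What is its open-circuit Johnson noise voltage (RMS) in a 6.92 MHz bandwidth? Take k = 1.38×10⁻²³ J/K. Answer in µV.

2.40 µV

V_n = √(4kTRB)
4kTRB = 4 × 1.38×10⁻²³ × 301 × 5.00×10¹ × 6.92×10⁶ = 5.75×10⁻¹² V²
V_n = √(5.75×10⁻¹²) = 2.40×10⁻⁶ V = 2.40 µV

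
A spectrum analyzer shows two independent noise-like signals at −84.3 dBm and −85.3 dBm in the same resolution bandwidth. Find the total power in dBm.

Convert to linear, add, convert back:
P₁ = 3.72×10⁻¹² W, P₂ = 2.95×10⁻¹² W
P_tot = 6.67×10⁻¹² W → 10 log₁₀(P_tot / 10⁻³) = −81.8 dBm

−81.8 dBm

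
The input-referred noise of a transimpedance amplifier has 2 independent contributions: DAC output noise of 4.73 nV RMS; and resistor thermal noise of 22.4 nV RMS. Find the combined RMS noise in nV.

22.9 nV

Uncorrelated sources add in power (mean-square): V_tot = √(ΣV_i²)
V_tot = √[(4.73×10⁻⁹)² + (2.24×10⁻⁸)²] = 2.29×10⁻⁸ V = 22.9 nV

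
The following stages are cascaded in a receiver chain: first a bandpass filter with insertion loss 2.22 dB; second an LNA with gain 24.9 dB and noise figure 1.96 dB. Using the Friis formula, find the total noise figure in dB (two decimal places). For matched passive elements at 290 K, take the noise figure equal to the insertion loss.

Convert to linear (a loss of L dB is a gain of −L dB): F_i = 10^(NF_i/10), G_i = 10^(G_i,dB/10)
  Stage 1: F_1 = 10^(2.22/10) = 1.667, G_1 = 10^(−2.22/10) = 0.5998
  Stage 2: F_2 = 10^(1.96/10) = 1.570, G_2 = 10^(24.9/10) = 309.0
Friis cascade:
  F = 1.667 + (1.570 − 1)/0.5998 = 2.618
NF = 10 log₁₀(2.618) = 4.18 dB

4.18 dB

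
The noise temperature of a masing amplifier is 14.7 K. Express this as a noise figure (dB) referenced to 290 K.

0.215 dB

F = 1 + T_e/T₀ = 1 + 14.7/290 = 1.05069
NF = 10 log₁₀(1.05069) = 0.215 dB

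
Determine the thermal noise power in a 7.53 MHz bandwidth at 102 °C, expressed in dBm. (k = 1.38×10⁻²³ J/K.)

T = 102 °C + 273.15 = 375.15 K
P_n = kTB = 1.38×10⁻²³ × 375.15 × 7.53×10⁶ = 3.90×10⁻¹⁴ W
In dBm: 10 log₁₀(3.90×10⁻¹⁴ / 10⁻³) = −104.1 dBm

−104.1 dBm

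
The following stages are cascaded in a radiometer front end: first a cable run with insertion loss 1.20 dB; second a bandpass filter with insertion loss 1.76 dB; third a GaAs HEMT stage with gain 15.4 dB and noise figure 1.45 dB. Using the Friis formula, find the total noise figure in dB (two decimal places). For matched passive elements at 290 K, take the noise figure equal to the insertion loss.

Convert to linear (a loss of L dB is a gain of −L dB): F_i = 10^(NF_i/10), G_i = 10^(G_i,dB/10)
  Stage 1: F_1 = 10^(1.20/10) = 1.318, G_1 = 10^(−1.20/10) = 0.7586
  Stage 2: F_2 = 10^(1.76/10) = 1.500, G_2 = 10^(−1.76/10) = 0.6668
  Stage 3: F_3 = 10^(1.45/10) = 1.396, G_3 = 10^(15.4/10) = 34.67
Friis cascade:
  F = 1.318 + (1.500 − 1)/0.7586 + (1.396 − 1)/0.5058 = 2.761
NF = 10 log₁₀(2.761) = 4.41 dB

4.41 dB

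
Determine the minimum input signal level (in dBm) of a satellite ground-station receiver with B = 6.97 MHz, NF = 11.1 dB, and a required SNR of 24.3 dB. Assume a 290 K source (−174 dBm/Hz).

Sensitivity = −174 + 10 log₁₀(B) + NF + SNR_min
= −174 + 68.43 + 11.1 + 24.3
= −70.17 dBm → −70.2 dBm

−70.2 dBm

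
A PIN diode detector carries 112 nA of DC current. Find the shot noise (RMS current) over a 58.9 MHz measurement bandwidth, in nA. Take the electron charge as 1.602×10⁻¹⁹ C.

I_n = √(2qI·B)
2qI·B = 2 × 1.602×10⁻¹⁹ × 1.12×10⁻⁷ × 5.89×10⁷ = 2.11×10⁻¹⁸ A²
I_n = √(2.11×10⁻¹⁸) = 1.45×10⁻⁹ A = 1.45 nA

1.45 nA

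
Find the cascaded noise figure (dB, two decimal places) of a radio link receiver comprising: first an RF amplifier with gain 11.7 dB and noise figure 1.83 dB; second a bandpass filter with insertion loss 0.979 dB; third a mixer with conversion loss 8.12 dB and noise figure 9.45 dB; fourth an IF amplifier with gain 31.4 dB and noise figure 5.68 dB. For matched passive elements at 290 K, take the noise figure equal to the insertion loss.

Convert to linear (a loss of L dB is a gain of −L dB): F_i = 10^(NF_i/10), G_i = 10^(G_i,dB/10)
  Stage 1: F_1 = 10^(1.83/10) = 1.524, G_1 = 10^(11.7/10) = 14.79
  Stage 2: F_2 = 10^(0.979/10) = 1.253, G_2 = 10^(−0.979/10) = 0.7982
  Stage 3: F_3 = 10^(9.45/10) = 8.810, G_3 = 10^(−8.12/10) = 0.1542
  Stage 4: F_4 = 10^(5.68/10) = 3.698, G_4 = 10^(31.4/10) = 1380
Friis cascade:
  F = 1.524 + (1.253 − 1)/14.79 + (8.810 − 1)/11.81 + (3.698 − 1)/1.820 = 3.685
NF = 10 log₁₀(3.685) = 5.66 dB

5.66 dB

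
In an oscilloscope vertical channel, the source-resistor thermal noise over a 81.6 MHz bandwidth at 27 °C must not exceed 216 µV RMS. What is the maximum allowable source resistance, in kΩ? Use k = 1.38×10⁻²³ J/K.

34.5 kΩ

T = 27 °C + 273.15 = 300.15 K
Johnson–Nyquist: V_n = √(4kTRB) ⇒ R = V_n² / (4kTB)
4kTB = 4 × 1.38×10⁻²³ × 300.15 × 8.16×10⁷ = 1.35×10⁻¹²
R = (2.16×10⁻⁴)² / 1.35×10⁻¹² = 3.45×10⁴ Ω = 34.5 kΩ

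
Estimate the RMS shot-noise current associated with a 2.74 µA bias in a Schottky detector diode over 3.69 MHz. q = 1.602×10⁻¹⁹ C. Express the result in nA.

1.80 nA

I_n = √(2qI·B)
2qI·B = 2 × 1.602×10⁻¹⁹ × 2.74×10⁻⁶ × 3.69×10⁶ = 3.24×10⁻¹⁸ A²
I_n = √(3.24×10⁻¹⁸) = 1.80×10⁻⁹ A = 1.80 nA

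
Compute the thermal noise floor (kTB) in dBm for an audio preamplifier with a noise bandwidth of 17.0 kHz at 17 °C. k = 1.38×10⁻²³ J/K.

T = 17 °C + 273.15 = 290.15 K
P_n = kTB = 1.38×10⁻²³ × 290.15 × 1.70×10⁴ = 6.81×10⁻¹⁷ W
In dBm: 10 log₁₀(6.81×10⁻¹⁷ / 10⁻³) = −131.7 dBm

−131.7 dBm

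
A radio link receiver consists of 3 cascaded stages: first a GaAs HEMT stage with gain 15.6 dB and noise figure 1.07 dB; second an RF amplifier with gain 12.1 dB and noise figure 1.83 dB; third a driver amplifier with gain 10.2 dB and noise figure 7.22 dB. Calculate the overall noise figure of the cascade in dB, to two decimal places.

Convert to linear (a loss of L dB is a gain of −L dB): F_i = 10^(NF_i/10), G_i = 10^(G_i,dB/10)
  Stage 1: F_1 = 10^(1.07/10) = 1.279, G_1 = 10^(15.6/10) = 36.31
  Stage 2: F_2 = 10^(1.83/10) = 1.524, G_2 = 10^(12.1/10) = 16.22
  Stage 3: F_3 = 10^(7.22/10) = 5.272, G_3 = 10^(10.2/10) = 10.47
Friis cascade:
  F = 1.279 + (1.524 − 1)/36.31 + (5.272 − 1)/588.8 = 1.301
NF = 10 log₁₀(1.301) = 1.14 dB

1.14 dB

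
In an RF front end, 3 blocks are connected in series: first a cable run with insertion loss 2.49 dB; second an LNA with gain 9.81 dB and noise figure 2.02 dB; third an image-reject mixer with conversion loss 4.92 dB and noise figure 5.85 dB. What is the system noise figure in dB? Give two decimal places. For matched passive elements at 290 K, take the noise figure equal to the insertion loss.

Convert to linear (a loss of L dB is a gain of −L dB): F_i = 10^(NF_i/10), G_i = 10^(G_i,dB/10)
  Stage 1: F_1 = 10^(2.49/10) = 1.774, G_1 = 10^(−2.49/10) = 0.5636
  Stage 2: F_2 = 10^(2.02/10) = 1.592, G_2 = 10^(9.81/10) = 9.572
  Stage 3: F_3 = 10^(5.85/10) = 3.846, G_3 = 10^(−4.92/10) = 0.3221
Friis cascade:
  F = 1.774 + (1.592 − 1)/0.5636 + (3.846 − 1)/5.395 = 3.352
NF = 10 log₁₀(3.352) = 5.25 dB

5.25 dB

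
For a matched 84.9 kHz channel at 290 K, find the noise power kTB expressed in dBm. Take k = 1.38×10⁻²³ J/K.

−124.7 dBm

P_n = kTB = 1.38×10⁻²³ × 290 × 8.49×10⁴ = 3.40×10⁻¹⁶ W
In dBm: 10 log₁₀(3.40×10⁻¹⁶ / 10⁻³) = −124.7 dBm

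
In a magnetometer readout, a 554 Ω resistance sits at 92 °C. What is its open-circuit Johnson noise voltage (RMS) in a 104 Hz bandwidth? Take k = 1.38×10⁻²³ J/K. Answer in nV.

T = 92 °C + 273.15 = 365.15 K
V_n = √(4kTRB)
4kTRB = 4 × 1.38×10⁻²³ × 365.15 × 5.54×10² × 1.04×10² = 1.16×10⁻¹⁵ V²
V_n = √(1.16×10⁻¹⁵) = 3.41×10⁻⁸ V = 34.1 nV

34.1 nV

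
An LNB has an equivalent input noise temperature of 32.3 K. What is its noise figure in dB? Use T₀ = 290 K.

F = 1 + T_e/T₀ = 1 + 32.3/290 = 1.11138
NF = 10 log₁₀(1.11138) = 0.459 dB

0.459 dB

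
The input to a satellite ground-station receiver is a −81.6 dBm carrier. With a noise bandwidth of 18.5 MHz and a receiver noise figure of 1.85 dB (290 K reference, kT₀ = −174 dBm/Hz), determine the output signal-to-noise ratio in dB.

Noise floor: N = −174 + 10 log₁₀(B) + NF
10 log₁₀(1.85×10⁷) = 72.67 dB
N = −174 + 72.67 + 1.85 = −99.48 dBm
SNR = P_sig − N = −81.6 − (−99.48) = 17.88 dB → 17.9 dB

17.9 dB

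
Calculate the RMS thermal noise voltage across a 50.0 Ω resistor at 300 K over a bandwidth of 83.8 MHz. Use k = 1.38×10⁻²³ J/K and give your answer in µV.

V_n = √(4kTRB)
4kTRB = 4 × 1.38×10⁻²³ × 300 × 5.00×10¹ × 8.38×10⁷ = 6.94×10⁻¹¹ V²
V_n = √(6.94×10⁻¹¹) = 8.33×10⁻⁶ V = 8.33 µV

8.33 µV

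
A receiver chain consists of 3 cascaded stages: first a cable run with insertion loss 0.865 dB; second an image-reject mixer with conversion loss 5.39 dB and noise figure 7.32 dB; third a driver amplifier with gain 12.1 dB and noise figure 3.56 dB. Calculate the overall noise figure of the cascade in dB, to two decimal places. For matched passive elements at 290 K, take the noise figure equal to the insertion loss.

10.77 dB

Convert to linear (a loss of L dB is a gain of −L dB): F_i = 10^(NF_i/10), G_i = 10^(G_i,dB/10)
  Stage 1: F_1 = 10^(0.865/10) = 1.220, G_1 = 10^(−0.865/10) = 0.8194
  Stage 2: F_2 = 10^(7.32/10) = 5.395, G_2 = 10^(−5.39/10) = 0.2891
  Stage 3: F_3 = 10^(3.56/10) = 2.270, G_3 = 10^(12.1/10) = 16.22
Friis cascade:
  F = 1.220 + (5.395 − 1)/0.8194 + (2.270 − 1)/0.2369 = 11.95
NF = 10 log₁₀(11.95) = 10.77 dB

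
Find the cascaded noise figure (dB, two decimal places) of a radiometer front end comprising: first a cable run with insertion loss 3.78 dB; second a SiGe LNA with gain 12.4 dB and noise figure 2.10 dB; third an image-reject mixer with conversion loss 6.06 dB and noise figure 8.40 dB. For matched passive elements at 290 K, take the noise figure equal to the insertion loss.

6.71 dB

Convert to linear (a loss of L dB is a gain of −L dB): F_i = 10^(NF_i/10), G_i = 10^(G_i,dB/10)
  Stage 1: F_1 = 10^(3.78/10) = 2.388, G_1 = 10^(−3.78/10) = 0.4188
  Stage 2: F_2 = 10^(2.10/10) = 1.622, G_2 = 10^(12.4/10) = 17.38
  Stage 3: F_3 = 10^(8.40/10) = 6.918, G_3 = 10^(−6.06/10) = 0.2477
Friis cascade:
  F = 2.388 + (1.622 − 1)/0.4188 + (6.918 − 1)/7.278 = 4.686
NF = 10 log₁₀(4.686) = 6.71 dB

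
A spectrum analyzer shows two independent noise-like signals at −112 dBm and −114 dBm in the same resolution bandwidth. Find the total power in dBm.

Convert to linear, add, convert back:
P₁ = 6.31×10⁻¹⁵ W, P₂ = 3.98×10⁻¹⁵ W
P_tot = 1.03×10⁻¹⁴ W → 10 log₁₀(P_tot / 10⁻³) = −109.9 dBm

−109.9 dBm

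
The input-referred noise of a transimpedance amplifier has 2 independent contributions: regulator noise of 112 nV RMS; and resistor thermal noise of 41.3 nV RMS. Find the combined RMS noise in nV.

119 nV

Uncorrelated sources add in power (mean-square): V_tot = √(ΣV_i²)
V_tot = √[(1.12×10⁻⁷)² + (4.13×10⁻⁸)²] = 1.19×10⁻⁷ V = 119 nV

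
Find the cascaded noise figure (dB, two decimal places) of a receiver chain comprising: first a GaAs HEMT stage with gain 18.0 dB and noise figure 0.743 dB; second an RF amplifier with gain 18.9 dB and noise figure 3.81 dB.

Convert to linear (a loss of L dB is a gain of −L dB): F_i = 10^(NF_i/10), G_i = 10^(G_i,dB/10)
  Stage 1: F_1 = 10^(0.743/10) = 1.187, G_1 = 10^(18.0/10) = 63.10
  Stage 2: F_2 = 10^(3.81/10) = 2.404, G_2 = 10^(18.9/10) = 77.62
Friis cascade:
  F = 1.187 + (2.404 − 1)/63.10 = 1.209
NF = 10 log₁₀(1.209) = 0.82 dB

0.82 dB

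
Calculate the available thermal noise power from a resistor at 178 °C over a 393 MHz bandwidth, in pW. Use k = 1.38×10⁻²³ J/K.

2.45 pW

T = 178 °C + 273.15 = 451.15 K
P_n = kTB = 1.38×10⁻²³ × 451.15 × 3.93×10⁸ = 2.45×10⁻¹² W = 2.45 pW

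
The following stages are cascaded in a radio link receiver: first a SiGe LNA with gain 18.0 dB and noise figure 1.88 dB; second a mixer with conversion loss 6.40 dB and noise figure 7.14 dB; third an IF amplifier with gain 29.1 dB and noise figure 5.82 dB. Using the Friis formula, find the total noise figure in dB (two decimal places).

Convert to linear (a loss of L dB is a gain of −L dB): F_i = 10^(NF_i/10), G_i = 10^(G_i,dB/10)
  Stage 1: F_1 = 10^(1.88/10) = 1.542, G_1 = 10^(18.0/10) = 63.10
  Stage 2: F_2 = 10^(7.14/10) = 5.176, G_2 = 10^(−6.40/10) = 0.2291
  Stage 3: F_3 = 10^(5.82/10) = 3.819, G_3 = 10^(29.1/10) = 812.8
Friis cascade:
  F = 1.542 + (5.176 − 1)/63.10 + (3.819 − 1)/14.45 = 1.803
NF = 10 log₁₀(1.803) = 2.56 dB

2.56 dB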